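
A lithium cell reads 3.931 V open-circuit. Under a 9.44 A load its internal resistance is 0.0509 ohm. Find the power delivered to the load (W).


Step 1: V_terminal = OCV - I*R = 3.931 - 9.44 * 0.0509 = 3.4505 V
Step 2: P_out = V_terminal * I = 3.4505 * 9.44 = 32.57 W

32.57 W


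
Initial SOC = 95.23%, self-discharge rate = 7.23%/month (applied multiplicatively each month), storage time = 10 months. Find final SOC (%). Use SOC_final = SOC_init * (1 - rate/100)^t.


decay = (1 - 7.23/100)^10 = 0.47215
SOC_final = 95.23 * 0.47215 = 44.96%

44.96%


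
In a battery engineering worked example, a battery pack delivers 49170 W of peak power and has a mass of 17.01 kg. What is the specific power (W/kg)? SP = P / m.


Specific power = 49170 W / 17.01 kg = 2891 W/kg

2891 W/kg


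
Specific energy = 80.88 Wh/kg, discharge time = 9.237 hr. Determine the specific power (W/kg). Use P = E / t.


P_specific = E / t = 80.88 / 9.237 = 8.756 W/kg

8.756 W/kg


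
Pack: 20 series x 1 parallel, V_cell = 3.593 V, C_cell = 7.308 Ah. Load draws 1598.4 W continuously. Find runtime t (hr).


Step 1: E_pack = Ns * V_cell * Np * C_cell = 20 * 3.593 * 1 * 7.308 = 525.15 Wh
Step 2: t = E_pack / P = 525.15 / 1598.4 = 0.3285 hr

0.3285 hr


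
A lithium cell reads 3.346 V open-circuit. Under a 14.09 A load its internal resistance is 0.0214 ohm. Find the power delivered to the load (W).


Step 1: V_terminal = OCV - I*R = 3.346 - 14.09 * 0.0214 = 3.0445 V
Step 2: P_out = V_terminal * I = 3.0445 * 14.09 = 42.90 W

42.90 W


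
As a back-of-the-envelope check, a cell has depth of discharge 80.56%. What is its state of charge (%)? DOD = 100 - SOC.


SOC = 100 - DOD = 100 - 80.56 = 19.44%

19.44%


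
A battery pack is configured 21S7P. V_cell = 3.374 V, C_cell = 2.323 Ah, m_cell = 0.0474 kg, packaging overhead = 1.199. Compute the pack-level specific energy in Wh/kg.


Step 1: V_pack = 21 * 3.374 = 70.854 V
Step 2: C_pack = 7 * 2.323 = 16.261 Ah
Step 3: E_pack = V_pack * C_pack = 70.854 * 16.261 = 1152.2 Wh
Step 4: m_pack = 21 * 7 * 0.0474 * 1.199 = 8.3544 kg
Step 5: ED = E_pack / m_pack = 1152.2 / 8.3544 = 137.9 Wh/kg

137.9 Wh/kg


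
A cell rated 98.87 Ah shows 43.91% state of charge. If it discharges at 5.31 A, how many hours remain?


Step 1: remaining = SOC/100 * C_total = 43.91/100 * 98.87 = 43.414 Ah
Step 2: t = remaining / I = 43.414 / 5.31 = 8.176 hr

8.176 hr


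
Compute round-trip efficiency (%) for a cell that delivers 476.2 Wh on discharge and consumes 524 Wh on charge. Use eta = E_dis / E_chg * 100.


Round-trip efficiency = 476.2/524 * 100% = 90.88%

90.88%


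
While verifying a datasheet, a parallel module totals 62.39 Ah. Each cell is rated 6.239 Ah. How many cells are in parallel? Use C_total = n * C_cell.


n = C_total / C_cell = 62.39 / 6.239 = 10

10


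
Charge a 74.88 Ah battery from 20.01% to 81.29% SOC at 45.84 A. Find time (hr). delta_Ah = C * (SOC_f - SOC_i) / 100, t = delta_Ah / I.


delta_Ah = 74.88 * (81.29 - 20.01) / 100 = 45.886 Ah
t = delta_Ah / I = 45.886 / 45.84 = 1.001 hr

1.001 hr


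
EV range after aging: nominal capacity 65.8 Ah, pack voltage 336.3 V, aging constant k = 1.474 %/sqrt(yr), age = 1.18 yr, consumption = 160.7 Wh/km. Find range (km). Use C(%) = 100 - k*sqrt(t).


Step 1: capacity retention = 100 - 1.474 * sqrt(1.18) = 100 - 1.474 * 1.0863 = 98.399%
Step 2: C_now = 65.8 * 98.399/100 = 64.747 Ah
Step 3: E_pack = V * C_now = 336.3 * 64.747 = 21774 Wh
Step 4: range = E_pack / consumption = 21774 / 160.7 = 135.5 km

135.5 km


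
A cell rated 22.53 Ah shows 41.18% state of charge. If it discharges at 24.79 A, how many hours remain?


Step 1: remaining = SOC/100 * C_total = 41.18/100 * 22.53 = 9.2779 Ah
Step 2: t = remaining / I = 9.2779 / 24.79 = 0.3743 hr

0.3743 hr


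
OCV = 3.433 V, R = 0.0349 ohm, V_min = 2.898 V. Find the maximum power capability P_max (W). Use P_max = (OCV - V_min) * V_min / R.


dV = OCV - V_min = 0.535 V (so I_max = dV / R)
P_max = dV * V_min / R = 0.535 * 2.898 / 0.0349 = 44.42 W

44.42 W


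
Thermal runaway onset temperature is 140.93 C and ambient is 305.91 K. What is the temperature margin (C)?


Convert: T_ambient = 305.91 K = 32.76 C
margin = 140.93 - 32.76 = 108.17 C

108.17 C


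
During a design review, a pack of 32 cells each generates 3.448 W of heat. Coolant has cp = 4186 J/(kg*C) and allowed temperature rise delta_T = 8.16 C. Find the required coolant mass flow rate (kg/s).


Step 1: Total heat Q = 32 * 3.448 W = 110.34 W
Step 2: denom = cp * dT = 4186 * 8.16 = 34158
Step 3: m_dot = 110.34 / 34158 = 0.003230 kg/s

0.003230 kg/s


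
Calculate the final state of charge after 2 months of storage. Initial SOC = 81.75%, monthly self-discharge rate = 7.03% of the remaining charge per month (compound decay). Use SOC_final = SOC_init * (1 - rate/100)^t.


decay = (1 - 7.03/100)^2 = 0.86434
SOC_final = 81.75 * 0.86434 = 70.66%

70.66%


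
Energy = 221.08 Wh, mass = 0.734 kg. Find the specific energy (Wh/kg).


Specific energy = 221.08 Wh / 0.734 kg = 301.2 Wh/kg

301.2 Wh/kg


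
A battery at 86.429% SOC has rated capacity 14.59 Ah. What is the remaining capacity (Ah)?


remaining = SOC / 100 * total = 86.429 / 100 * 14.59 = 12.61 Ah

12.61 Ah


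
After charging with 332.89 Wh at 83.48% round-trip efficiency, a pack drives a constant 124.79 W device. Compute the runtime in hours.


Step 1: E_discharge = eta/100 * E_charge = 83.48/100 * 332.89 = 277.9 Wh
Step 2: t = E_discharge / P = 277.9 / 124.79 = 2.227 hr

2.227 hr


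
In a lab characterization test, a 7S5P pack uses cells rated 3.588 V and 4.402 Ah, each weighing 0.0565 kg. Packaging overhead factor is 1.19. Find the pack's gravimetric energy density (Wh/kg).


Step 1: V_pack = 7 * 3.588 = 25.116 V
Step 2: C_pack = 5 * 4.402 = 22.01 Ah
Step 3: E_pack = V_pack * C_pack = 25.116 * 22.01 = 552.8 Wh
Step 4: m_pack = 7 * 5 * 0.0565 * 1.19 = 2.3532 kg
Step 5: ED = E_pack / m_pack = 552.8 / 2.3532 = 234.9 Wh/kg

234.9 Wh/kg


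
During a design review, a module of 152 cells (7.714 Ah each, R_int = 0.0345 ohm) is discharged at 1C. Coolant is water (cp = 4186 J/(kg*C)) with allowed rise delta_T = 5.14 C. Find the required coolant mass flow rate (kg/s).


Step 1: I = 1 * 7.714 = 7.714 A
Step 2: Q_cell = I^2 * R = 7.714^2 * 0.0345 = 2.0529 W
Step 3: Q_total = 152 * 2.0529 = 312.04 W
Step 4: m_dot = Q_total / (cp * dT) = 312.04 / (4186 * 5.14) = 0.01450 kg/s

0.01450 kg/s


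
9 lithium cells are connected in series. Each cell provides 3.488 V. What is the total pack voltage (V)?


Series voltages add: 9 * 3.488 V = 31.392 V

31.392 V


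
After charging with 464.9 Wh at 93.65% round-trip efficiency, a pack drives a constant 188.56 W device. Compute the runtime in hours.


Step 1: E_discharge = eta/100 * E_charge = 93.65/100 * 464.9 = 435.38 Wh
Step 2: t = E_discharge / P = 435.38 / 188.56 = 2.309 hr

2.309 hr


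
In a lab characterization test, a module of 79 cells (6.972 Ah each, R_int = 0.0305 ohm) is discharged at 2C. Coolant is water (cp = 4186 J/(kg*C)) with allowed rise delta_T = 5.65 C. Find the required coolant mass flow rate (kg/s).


Step 1: I = 2 * 6.972 = 13.944 A
Step 2: Q_cell = I^2 * R = 13.944^2 * 0.0305 = 5.9303 W
Step 3: Q_total = 79 * 5.9303 = 468.49 W
Step 4: m_dot = Q_total / (cp * dT) = 468.49 / (4186 * 5.65) = 0.01981 kg/s

0.01981 kg/s


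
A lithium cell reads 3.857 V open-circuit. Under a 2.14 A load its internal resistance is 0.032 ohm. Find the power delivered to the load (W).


Step 1: V_terminal = OCV - I*R = 3.857 - 2.14 * 0.032 = 3.7885 V
Step 2: P_out = V_terminal * I = 3.7885 * 2.14 = 8.107 W

8.107 W


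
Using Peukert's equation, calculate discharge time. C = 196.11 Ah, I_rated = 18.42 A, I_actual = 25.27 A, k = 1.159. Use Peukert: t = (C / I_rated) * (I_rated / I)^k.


Step 1: t_rated = C / I_rated = 196.11 / 18.42 = 10.647 hr
Step 2: ratio = 18.42 / 25.27 = 0.72893
Step 3: ratio^k = 0.72893^1.159 = 0.69319
Step 4: t = t_rated * ratio^k = 10.647 * 0.69319 = 7.380 hr

7.380 hr


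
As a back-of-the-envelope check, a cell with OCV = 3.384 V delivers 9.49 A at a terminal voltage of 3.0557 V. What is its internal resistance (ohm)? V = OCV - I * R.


R = (OCV - V) / I = (3.384 - 3.0557) / 9.49 = 0.03459 ohm

0.03459 ohm


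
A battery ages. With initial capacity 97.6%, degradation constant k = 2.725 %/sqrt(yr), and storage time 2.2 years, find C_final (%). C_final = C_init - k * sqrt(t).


Step 1: sqrt(2.2 yr) = 1.4832
Step 2: drop = 2.725 * 1.4832 = 4.0417
Step 3: C_final = 97.6 - 4.0417 = 93.56%

93.56%


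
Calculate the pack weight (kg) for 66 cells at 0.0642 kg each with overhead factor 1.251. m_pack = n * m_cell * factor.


m_pack = n * m_cell * overhead = 66 * 0.0642 * 1.251 = 5.301 kg

5.301 kg


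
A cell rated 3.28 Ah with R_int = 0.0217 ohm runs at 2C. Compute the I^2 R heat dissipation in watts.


Step 1: I = C_rate * capacity = 2 * 3.28 = 6.56 A
Step 2: Q = I^2 * R = 6.56^2 * 0.0217 = 43.034 * 0.0217 = 0.9338 W

0.9338 W


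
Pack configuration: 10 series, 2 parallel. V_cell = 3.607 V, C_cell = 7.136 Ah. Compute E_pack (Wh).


E = Ns * Vcell * Np * Ccell = 10 * 3.607 * 2 * 7.136 = 514.8 Wh

514.8 Wh


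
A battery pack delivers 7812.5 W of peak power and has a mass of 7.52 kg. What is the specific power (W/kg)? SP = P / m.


Specific power = 7812.5 W / 7.52 kg = 1039 W/kg

1039 W/kg


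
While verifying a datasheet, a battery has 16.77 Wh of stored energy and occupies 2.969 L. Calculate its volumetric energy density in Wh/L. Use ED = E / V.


ED = E / V = 16.77 / 2.969 = 5.648 Wh/L

5.648 Wh/L


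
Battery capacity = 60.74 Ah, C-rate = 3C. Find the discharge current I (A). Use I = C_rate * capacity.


At 3C: I = 3 * 60.74 Ah = 182.22 A

182.22 A


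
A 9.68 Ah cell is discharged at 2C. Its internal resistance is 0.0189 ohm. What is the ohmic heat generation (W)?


Step 1: I = C_rate * capacity = 2 * 9.68 = 19.36 A
Step 2: Q = I^2 * R = 19.36^2 * 0.0189 = 374.81 * 0.0189 = 7.084 W

7.084 W


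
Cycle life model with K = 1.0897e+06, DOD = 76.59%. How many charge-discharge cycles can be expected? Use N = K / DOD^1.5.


DOD^1.5 = 670.28
N = K / DOD^1.5 = 1.0897e+06 / 670.28 = 1626

1626 cycles


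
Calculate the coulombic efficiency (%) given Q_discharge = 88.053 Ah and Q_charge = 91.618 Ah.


eta_c = Q_dis / Q_chg * 100 = 88.053 / 91.618 * 100 = 96.11%

96.11%


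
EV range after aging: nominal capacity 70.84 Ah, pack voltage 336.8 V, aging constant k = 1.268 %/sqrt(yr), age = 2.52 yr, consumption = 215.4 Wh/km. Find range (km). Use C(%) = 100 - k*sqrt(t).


Step 1: capacity retention = 100 - 1.268 * sqrt(2.52) = 100 - 1.268 * 1.5875 = 97.987%
Step 2: C_now = 70.84 * 97.987/100 = 69.414 Ah
Step 3: E_pack = V * C_now = 336.8 * 69.414 = 23379 Wh
Step 4: range = E_pack / consumption = 23379 / 215.4 = 108.5 km

108.5 km


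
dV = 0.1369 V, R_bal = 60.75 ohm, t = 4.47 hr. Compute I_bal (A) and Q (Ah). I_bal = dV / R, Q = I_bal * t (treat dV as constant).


I_bal = dV / R = 0.1369 / 60.75 = 0.0022535 A
Q = I_bal * t = 0.0022535 * 4.47 = 0.01007 Ah

I=0.0022535 A, Q=0.01007 Ah


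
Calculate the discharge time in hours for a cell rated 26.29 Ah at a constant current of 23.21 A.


Runtime = 26.29 Ah / 23.21 A = 1.133 hr

1.133 hr


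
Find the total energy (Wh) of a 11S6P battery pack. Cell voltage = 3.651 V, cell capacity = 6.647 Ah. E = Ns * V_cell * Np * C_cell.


V_pack = 11 * 3.651 = 40.161 V
C_pack = 6 * 6.647 = 39.882 Ah
E = V_pack * C_pack = 40.161 * 39.882 = 1602 Wh

1602 Wh


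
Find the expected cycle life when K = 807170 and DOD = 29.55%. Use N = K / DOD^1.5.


DOD^1.5 = 160.63
N = K / DOD^1.5 = 807170 / 160.63 = 5025

5025 cycles


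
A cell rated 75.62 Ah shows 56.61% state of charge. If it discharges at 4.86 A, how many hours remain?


Step 1: remaining = SOC/100 * C_total = 56.61/100 * 75.62 = 42.808 Ah
Step 2: t = remaining / I = 42.808 / 4.86 = 8.808 hr

8.808 hr


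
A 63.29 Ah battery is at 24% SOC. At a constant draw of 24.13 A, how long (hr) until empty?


Step 1: remaining = SOC/100 * C_total = 24/100 * 63.29 = 15.19 Ah
Step 2: t = remaining / I = 15.19 / 24.13 = 0.6295 hr

0.6295 hr


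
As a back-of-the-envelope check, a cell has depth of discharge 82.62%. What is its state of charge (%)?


SOC = 100 - DOD = 100 - 82.62 = 17.38%

17.38%


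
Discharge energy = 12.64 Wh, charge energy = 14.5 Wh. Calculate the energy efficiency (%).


eta_e = E_dis / E_chg * 100 = 12.64 / 14.5 * 100 = 87.17%

87.17%


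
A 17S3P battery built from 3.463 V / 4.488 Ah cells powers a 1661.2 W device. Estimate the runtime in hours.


Step 1: E_pack = Ns * V_cell * Np * C_cell = 17 * 3.463 * 3 * 4.488 = 792.64 Wh
Step 2: t = E_pack / P = 792.64 / 1661.2 = 0.4771 hr

0.4771 hr


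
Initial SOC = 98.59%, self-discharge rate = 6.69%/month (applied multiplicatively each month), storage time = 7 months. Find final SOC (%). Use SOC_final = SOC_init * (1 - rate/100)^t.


Monthly retention factor = 1 - 6.69/100 = 0.9331
Over 7 months: factor^7 = 0.61588
SOC_final = 98.59 * 0.61588 = 60.72%

60.72%


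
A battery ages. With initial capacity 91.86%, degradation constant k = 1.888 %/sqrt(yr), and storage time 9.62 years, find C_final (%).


Step 1: sqrt(9.62 yr) = 3.1016
Step 2: drop = 1.888 * 3.1016 = 5.8558
Step 3: C_final = 91.86 - 5.8558 = 86.00%

86.00%


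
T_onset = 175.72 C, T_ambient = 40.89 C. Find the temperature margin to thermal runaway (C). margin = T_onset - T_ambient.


Safety margin = 175.72 C - 40.89 C = 134.83 C

134.83 C


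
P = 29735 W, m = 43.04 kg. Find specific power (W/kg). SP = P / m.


SP = P / m = 29735 / 43.04 = 690.9 W/kg

690.9 W/kg


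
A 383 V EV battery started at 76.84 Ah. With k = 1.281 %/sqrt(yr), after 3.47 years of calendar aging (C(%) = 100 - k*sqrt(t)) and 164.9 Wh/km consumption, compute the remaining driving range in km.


Step 1: capacity retention = 100 - 1.281 * sqrt(3.47) = 100 - 1.281 * 1.8628 = 97.614%
Step 2: C_now = 76.84 * 97.614/100 = 75.007 Ah
Step 3: E_pack = V * C_now = 383 * 75.007 = 28728 Wh
Step 4: range = E_pack / consumption = 28728 / 164.9 = 174.2 km

174.2 km


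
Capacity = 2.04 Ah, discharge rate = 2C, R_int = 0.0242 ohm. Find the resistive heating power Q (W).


Step 1: I = C_rate * capacity = 2 * 2.04 = 4.08 A
Step 2: Q = I^2 * R = 4.08^2 * 0.0242 = 16.646 * 0.0242 = 0.4028 W

0.4028 W


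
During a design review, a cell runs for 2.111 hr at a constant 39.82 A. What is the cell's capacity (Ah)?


C = I * t = 39.82 * 2.111 = 84.06 Ah

84.06 Ah


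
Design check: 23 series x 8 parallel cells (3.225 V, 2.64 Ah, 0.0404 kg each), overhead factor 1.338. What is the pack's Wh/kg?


Step 1: V_pack = 23 * 3.225 = 74.175 V
Step 2: C_pack = 8 * 2.64 = 21.12 Ah
Step 3: E_pack = V_pack * C_pack = 74.175 * 21.12 = 1566.6 Wh
Step 4: m_pack = 23 * 8 * 0.0404 * 1.338 = 9.9462 kg
Step 5: ED = E_pack / m_pack = 1566.6 / 9.9462 = 157.5 Wh/kg

157.5 Wh/kg


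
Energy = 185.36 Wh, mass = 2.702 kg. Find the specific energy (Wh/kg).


Specific energy = 185.36 Wh / 2.702 kg = 68.60 Wh/kg

68.60 Wh/kg


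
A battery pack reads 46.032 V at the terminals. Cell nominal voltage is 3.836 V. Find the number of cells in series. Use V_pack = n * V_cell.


Rearranging: n = V_pack / V_cell = 46.032 / 3.836 = 12 cells

12


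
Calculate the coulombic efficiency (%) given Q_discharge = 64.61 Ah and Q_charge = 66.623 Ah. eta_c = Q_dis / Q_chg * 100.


Coulombic efficiency = 64.61/66.623 * 100% = 96.98%

96.98%


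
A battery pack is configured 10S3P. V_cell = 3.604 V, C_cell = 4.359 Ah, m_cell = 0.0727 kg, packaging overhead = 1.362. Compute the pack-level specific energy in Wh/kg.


Step 1: V_pack = 10 * 3.604 = 36.04 V
Step 2: C_pack = 3 * 4.359 = 13.077 Ah
Step 3: E_pack = V_pack * C_pack = 36.04 * 13.077 = 471.3 Wh
Step 4: m_pack = 10 * 3 * 0.0727 * 1.362 = 2.9705 kg
Step 5: ED = E_pack / m_pack = 471.3 / 2.9705 = 158.7 Wh/kg

158.7 Wh/kg


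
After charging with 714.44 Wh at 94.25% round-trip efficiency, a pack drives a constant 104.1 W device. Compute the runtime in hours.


Step 1: E_discharge = eta/100 * E_charge = 94.25/100 * 714.44 = 673.36 Wh
Step 2: t = E_discharge / P = 673.36 / 104.1 = 6.468 hr

6.468 hr


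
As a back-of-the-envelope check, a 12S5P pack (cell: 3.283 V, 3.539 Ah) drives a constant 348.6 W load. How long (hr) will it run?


Step 1: E_pack = Ns * V_cell * Np * C_cell = 12 * 3.283 * 5 * 3.539 = 697.11 Wh
Step 2: t = E_pack / P = 697.11 / 348.6 = 2.000 hr

2.000 hr


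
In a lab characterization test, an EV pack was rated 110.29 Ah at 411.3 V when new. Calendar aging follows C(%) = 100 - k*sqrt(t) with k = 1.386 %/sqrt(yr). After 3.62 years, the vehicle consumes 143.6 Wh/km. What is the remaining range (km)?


Step 1: capacity retention = 100 - 1.386 * sqrt(3.62) = 100 - 1.386 * 1.9026 = 97.363%
Step 2: C_now = 110.29 * 97.363/100 = 107.38 Ah
Step 3: E_pack = V * C_now = 411.3 * 107.38 = 44165 Wh
Step 4: range = E_pack / consumption = 44165 / 143.6 = 307.6 km

307.6 km


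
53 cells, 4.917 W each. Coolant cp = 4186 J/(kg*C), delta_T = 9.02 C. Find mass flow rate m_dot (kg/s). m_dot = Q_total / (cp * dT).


Step 1: Total heat Q = 53 * 4.917 W = 260.6 W
Step 2: denom = cp * dT = 4186 * 9.02 = 37758
Step 3: m_dot = 260.6 / 37758 = 0.006902 kg/s

0.006902 kg/s


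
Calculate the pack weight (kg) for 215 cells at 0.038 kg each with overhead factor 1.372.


m_pack = n * m_cell * overhead = 215 * 0.038 * 1.372 = 11.21 kg

11.21 kg


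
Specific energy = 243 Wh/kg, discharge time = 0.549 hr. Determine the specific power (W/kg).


P_specific = E / t = 243 / 0.549 = 442.6 W/kg

442.6 W/kg


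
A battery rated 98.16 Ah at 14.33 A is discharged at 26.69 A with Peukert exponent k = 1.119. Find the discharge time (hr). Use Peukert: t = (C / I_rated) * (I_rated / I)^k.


Step 1: t_rated = C / I_rated = 98.16 / 14.33 = 6.85 hr
Step 2: ratio = 14.33 / 26.69 = 0.53691
Step 3: ratio^k = 0.53691^1.119 = 0.49861
Step 4: t = t_rated * ratio^k = 6.85 * 0.49861 = 3.415 hr

3.415 hr


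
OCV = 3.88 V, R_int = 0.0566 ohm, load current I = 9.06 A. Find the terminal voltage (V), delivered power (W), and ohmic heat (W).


Step 1: V_terminal = OCV - I*R = 3.88 - 9.06 * 0.0566 = 3.3672 V
Step 2: P_out = V_terminal * I = 3.3672 * 9.06 = 30.51 W
Step 3: Q = I^2 * R = 9.06^2 * 0.0566 = 4.646 W

V=3.3672 V, P=30.51 W, Q=4.646 W


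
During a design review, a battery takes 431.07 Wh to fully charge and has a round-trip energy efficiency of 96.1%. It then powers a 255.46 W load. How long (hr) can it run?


Step 1: E_discharge = eta/100 * E_charge = 96.1/100 * 431.07 = 414.26 Wh
Step 2: t = E_discharge / P = 414.26 / 255.46 = 1.622 hr

1.622 hr


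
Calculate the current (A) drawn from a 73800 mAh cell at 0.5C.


Convert: capacity = 73800 mAh = 73.8 Ah
At 0.5C: I = 0.5 * 73.8 Ah = 36.9 A

36.9 A


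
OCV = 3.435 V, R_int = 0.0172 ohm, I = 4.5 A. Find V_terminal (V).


IR drop = 4.5 * 0.0172 = 0.0774 V
V = 3.435 - 0.0774 = 3.358 V

3.358 V


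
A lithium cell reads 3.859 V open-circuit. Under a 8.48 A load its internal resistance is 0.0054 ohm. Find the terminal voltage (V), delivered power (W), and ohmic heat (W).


Step 1: V_terminal = OCV - I*R = 3.859 - 8.48 * 0.0054 = 3.8132 V
Step 2: P_out = V_terminal * I = 3.8132 * 8.48 = 32.34 W
Step 3: Q = I^2 * R = 8.48^2 * 0.0054 = 0.3883 W

V=3.8132 V, P=32.34 W, Q=0.3883 W


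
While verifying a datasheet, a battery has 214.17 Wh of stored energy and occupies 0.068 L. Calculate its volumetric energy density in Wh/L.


ED = E / V = 214.17 / 0.068 = 3150 Wh/L

3150 Wh/L


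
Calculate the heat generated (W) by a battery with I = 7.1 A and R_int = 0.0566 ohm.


I^2 = 50.41
Q = 50.41 * 0.0566 = 2.853 W

2.853 W


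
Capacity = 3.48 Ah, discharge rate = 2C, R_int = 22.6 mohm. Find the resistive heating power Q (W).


Convert: R = 22.6 mohm = 0.0226 ohm
Step 1: I = C_rate * capacity = 2 * 3.48 = 6.96 A
Step 2: Q = I^2 * R = 6.96^2 * 0.0226 = 48.442 * 0.0226 = 1.095 W

1.095 W


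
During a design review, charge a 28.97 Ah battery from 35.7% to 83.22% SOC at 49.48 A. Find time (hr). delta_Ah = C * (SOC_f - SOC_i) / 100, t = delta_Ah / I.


Step 1: dSOC = 83.22% - 35.7% = 47.52%
Step 2: delta_Ah = 28.97 * 47.52 / 100 = 13.767 Ah
Step 3: t = 13.767 / 49.48 = 0.2782 hr

0.2782 hr


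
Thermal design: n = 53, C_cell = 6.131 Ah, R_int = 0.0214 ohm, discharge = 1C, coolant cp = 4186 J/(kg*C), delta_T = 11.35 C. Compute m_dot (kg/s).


Step 1: I = 1 * 6.131 = 6.131 A
Step 2: Q_cell = I^2 * R = 6.131^2 * 0.0214 = 0.80441 W
Step 3: Q_total = 53 * 0.80441 = 42.634 W
Step 4: m_dot = Q_total / (cp * dT) = 42.634 / (4186 * 11.35) = 8.973e-04 kg/s

8.973e-04 kg/s


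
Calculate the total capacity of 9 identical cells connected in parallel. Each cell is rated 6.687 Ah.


C_total = 9 * 6.687 = 60.183 Ah

60.183 Ah


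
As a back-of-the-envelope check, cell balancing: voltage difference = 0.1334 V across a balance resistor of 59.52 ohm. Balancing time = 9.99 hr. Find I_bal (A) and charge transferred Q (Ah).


First, Ohm's law: I_bal = 0.1334 V / 59.52 ohm = 0.0022413 A
Then Q = I * t = 0.0022413 A * 9.99 hr = 0.02239 Ah

I=0.0022413 A, Q=0.02239 Ah


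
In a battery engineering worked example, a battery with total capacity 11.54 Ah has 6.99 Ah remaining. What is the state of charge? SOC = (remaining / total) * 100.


SOC% = 6.99 / 11.54 * 100 = 60.57%

60.57%


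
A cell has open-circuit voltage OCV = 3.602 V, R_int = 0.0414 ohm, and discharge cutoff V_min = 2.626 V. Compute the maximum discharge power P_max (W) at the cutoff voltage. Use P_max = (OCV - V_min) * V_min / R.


dV = OCV - V_min = 0.976 V (so I_max = dV / R)
P_max = dV * V_min / R = 0.976 * 2.626 / 0.0414 = 61.91 W

61.91 W


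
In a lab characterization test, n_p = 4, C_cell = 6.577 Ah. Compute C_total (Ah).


C_total = 4 * 6.577 = 26.308 Ah

26.308 Ah


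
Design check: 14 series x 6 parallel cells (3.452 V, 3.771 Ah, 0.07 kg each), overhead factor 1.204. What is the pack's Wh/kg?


Step 1: V_pack = 14 * 3.452 = 48.328 V
Step 2: C_pack = 6 * 3.771 = 22.626 Ah
Step 3: E_pack = V_pack * C_pack = 48.328 * 22.626 = 1093.5 Wh
Step 4: m_pack = 14 * 6 * 0.07 * 1.204 = 7.0795 kg
Step 5: ED = E_pack / m_pack = 1093.5 / 7.0795 = 154.5 Wh/kg

154.5 Wh/kg


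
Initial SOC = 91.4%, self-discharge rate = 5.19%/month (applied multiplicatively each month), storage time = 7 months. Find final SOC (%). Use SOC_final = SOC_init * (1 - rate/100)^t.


decay = (1 - 5.19/100)^7 = 0.68862
SOC_final = 91.4 * 0.68862 = 62.94%

62.94%


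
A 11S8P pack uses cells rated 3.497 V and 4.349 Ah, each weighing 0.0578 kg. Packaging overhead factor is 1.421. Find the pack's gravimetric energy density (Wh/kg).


Step 1: V_pack = 11 * 3.497 = 38.467 V
Step 2: C_pack = 8 * 4.349 = 34.792 Ah
Step 3: E_pack = V_pack * C_pack = 38.467 * 34.792 = 1338.3 Wh
Step 4: m_pack = 11 * 8 * 0.0578 * 1.421 = 7.2278 kg
Step 5: ED = E_pack / m_pack = 1338.3 / 7.2278 = 185.2 Wh/kg

185.2 Wh/kg


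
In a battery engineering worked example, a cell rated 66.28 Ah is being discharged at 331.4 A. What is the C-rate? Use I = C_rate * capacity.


C_rate = I / capacity = 331.4 / 66.28 = 5C

5C


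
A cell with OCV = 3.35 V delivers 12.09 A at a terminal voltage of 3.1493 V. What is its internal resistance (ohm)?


R = (OCV - V) / I = (3.35 - 3.1493) / 12.09 = 0.01660 ohm

0.01660 ohm


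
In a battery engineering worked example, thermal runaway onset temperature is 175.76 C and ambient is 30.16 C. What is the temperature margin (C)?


margin = T_onset - T_ambient = 175.76 - 30.16 = 145.6 C

145.6 C


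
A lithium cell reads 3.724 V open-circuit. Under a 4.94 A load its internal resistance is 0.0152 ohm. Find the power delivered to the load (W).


Step 1: V_terminal = OCV - I*R = 3.724 - 4.94 * 0.0152 = 3.6489 V
Step 2: P_out = V_terminal * I = 3.6489 * 4.94 = 18.03 W

18.03 W


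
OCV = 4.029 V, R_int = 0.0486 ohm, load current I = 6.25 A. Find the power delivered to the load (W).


Step 1: V_terminal = OCV - I*R = 4.029 - 6.25 * 0.0486 = 3.7253 V
Step 2: P_out = V_terminal * I = 3.7253 * 6.25 = 23.28 W

23.28 W


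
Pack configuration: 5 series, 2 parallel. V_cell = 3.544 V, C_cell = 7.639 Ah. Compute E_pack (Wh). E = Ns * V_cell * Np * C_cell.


E = Ns * Vcell * Np * Ccell = 5 * 3.544 * 2 * 7.639 = 270.7 Wh

270.7 Wh


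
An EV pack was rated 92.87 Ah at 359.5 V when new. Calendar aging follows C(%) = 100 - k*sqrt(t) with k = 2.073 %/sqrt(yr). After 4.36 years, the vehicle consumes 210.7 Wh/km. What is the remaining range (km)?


Step 1: capacity retention = 100 - 2.073 * sqrt(4.36) = 100 - 2.073 * 2.0881 = 95.671%
Step 2: C_now = 92.87 * 95.671/100 = 88.85 Ah
Step 3: E_pack = V * C_now = 359.5 * 88.85 = 31942 Wh
Step 4: range = E_pack / consumption = 31942 / 210.7 = 151.6 km

151.6 km


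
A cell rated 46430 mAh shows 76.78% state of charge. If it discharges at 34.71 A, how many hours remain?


Convert: C_total = 46430 mAh = 46.43 Ah
Step 1: remaining = SOC/100 * C_total = 76.78/100 * 46.43 = 35.649 Ah
Step 2: t = remaining / I = 35.649 / 34.71 = 1.027 hr

1.027 hr


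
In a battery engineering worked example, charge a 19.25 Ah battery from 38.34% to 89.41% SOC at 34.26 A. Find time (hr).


Step 1: dSOC = 89.41% - 38.34% = 51.07%
Step 2: delta_Ah = 19.25 * 51.07 / 100 = 9.831 Ah
Step 3: t = 9.831 / 34.26 = 0.2870 hr

0.2870 hr


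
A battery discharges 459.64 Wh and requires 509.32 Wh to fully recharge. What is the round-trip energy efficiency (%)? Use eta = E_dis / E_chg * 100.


Round-trip efficiency = 459.64/509.32 * 100% = 90.25%

90.25%


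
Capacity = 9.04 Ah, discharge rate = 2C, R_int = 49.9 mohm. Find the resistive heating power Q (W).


Convert: R = 49.9 mohm = 0.0499 ohm
Step 1: I = C_rate * capacity = 2 * 9.04 = 18.08 A
Step 2: Q = I^2 * R = 18.08^2 * 0.0499 = 326.89 * 0.0499 = 16.31 W

16.31 W


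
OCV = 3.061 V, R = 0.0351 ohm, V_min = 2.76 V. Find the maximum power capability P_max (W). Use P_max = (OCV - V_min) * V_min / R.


dV = OCV - V_min = 0.301 V (so I_max = dV / R)
P_max = dV * V_min / R = 0.301 * 2.76 / 0.0351 = 23.67 W

23.67 W


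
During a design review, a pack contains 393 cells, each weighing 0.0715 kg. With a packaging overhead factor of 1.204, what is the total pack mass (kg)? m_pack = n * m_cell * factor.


m_pack = n * m_cell * overhead = 393 * 0.0715 * 1.204 = 33.83 kg

33.83 kg


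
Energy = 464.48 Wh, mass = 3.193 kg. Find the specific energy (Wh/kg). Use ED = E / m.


ED = E / m = 464.48 / 3.193 = 145.5 Wh/kg

145.5 Wh/kg


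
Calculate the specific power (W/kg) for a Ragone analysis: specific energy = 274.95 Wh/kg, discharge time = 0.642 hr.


Specific power = 274.95 Wh/kg / 0.642 hr = 428.3 W/kg

428.3 W/kg


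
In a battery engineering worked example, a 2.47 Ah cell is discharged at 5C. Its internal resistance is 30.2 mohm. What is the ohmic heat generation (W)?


Convert: R = 30.2 mohm = 0.0302 ohm
Step 1: I = C_rate * capacity = 5 * 2.47 = 12.35 A
Step 2: Q = I^2 * R = 12.35^2 * 0.0302 = 152.52 * 0.0302 = 4.606 W

4.606 W


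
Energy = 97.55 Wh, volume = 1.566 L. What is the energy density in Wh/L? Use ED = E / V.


ED = E / V = 97.55 / 1.566 = 62.29 Wh/L

62.29 Wh/L


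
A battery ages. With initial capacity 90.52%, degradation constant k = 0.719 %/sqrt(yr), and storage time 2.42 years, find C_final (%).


sqrt(t) = sqrt(2.42) = 1.5556
C_final = 90.52 - 0.719 * 1.5556 = 89.40%

89.40%


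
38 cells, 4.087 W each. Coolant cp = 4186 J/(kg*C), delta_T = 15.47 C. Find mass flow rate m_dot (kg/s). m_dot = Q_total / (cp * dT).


Q_total = 38 * 4.087 = 155.31 W
m_dot = Q_total / (cp * dT) = 155.31 / (4186 * 15.47) = 0.002398 kg/s

0.002398 kg/s


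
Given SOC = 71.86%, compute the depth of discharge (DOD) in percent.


DOD = 100 - SOC = 100 - 71.86 = 28.14%

28.14%


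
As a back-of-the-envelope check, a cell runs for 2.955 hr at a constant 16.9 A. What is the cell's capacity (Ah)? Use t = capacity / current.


C = I * t = 16.9 * 2.955 = 49.94 Ah

49.94 Ah


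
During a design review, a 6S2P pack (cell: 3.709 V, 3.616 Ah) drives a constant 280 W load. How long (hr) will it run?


Step 1: E_pack = Ns * V_cell * Np * C_cell = 6 * 3.709 * 2 * 3.616 = 160.94 Wh
Step 2: t = E_pack / P = 160.94 / 280 = 0.5748 hr

0.5748 hr


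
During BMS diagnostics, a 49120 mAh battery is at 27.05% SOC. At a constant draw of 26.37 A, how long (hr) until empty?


Convert: C_total = 49120 mAh = 49.12 Ah
Step 1: remaining = SOC/100 * C_total = 27.05/100 * 49.12 = 13.287 Ah
Step 2: t = remaining / I = 13.287 / 26.37 = 0.5039 hr

0.5039 hr


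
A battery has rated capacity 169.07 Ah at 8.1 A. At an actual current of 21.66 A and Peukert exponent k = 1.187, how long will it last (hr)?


Step 1: t_rated = C / I_rated = 169.07 / 8.1 = 20.873 hr
Step 2: ratio = 8.1 / 21.66 = 0.37396
Step 3: ratio^k = 0.37396^1.187 = 0.31113
Step 4: t = t_rated * ratio^k = 20.873 * 0.31113 = 6.494 hr

6.494 hr


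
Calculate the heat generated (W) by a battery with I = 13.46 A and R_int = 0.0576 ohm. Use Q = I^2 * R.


I^2 = 181.17
Q = 181.17 * 0.0576 = 10.44 W

10.44 W


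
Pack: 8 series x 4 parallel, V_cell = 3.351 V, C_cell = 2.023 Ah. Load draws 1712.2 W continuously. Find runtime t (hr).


Step 1: E_pack = Ns * V_cell * Np * C_cell = 8 * 3.351 * 4 * 2.023 = 216.93 Wh
Step 2: t = E_pack / P = 216.93 / 1712.2 = 0.1267 hr

0.1267 hr


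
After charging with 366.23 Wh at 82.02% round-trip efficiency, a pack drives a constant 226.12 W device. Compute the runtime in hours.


Step 1: E_discharge = eta/100 * E_charge = 82.02/100 * 366.23 = 300.38 Wh
Step 2: t = E_discharge / P = 300.38 / 226.12 = 1.328 hr

1.328 hr


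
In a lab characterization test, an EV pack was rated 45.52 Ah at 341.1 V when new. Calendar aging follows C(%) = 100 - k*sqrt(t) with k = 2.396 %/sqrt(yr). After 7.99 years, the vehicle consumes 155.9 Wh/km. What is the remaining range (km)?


Step 1: capacity retention = 100 - 2.396 * sqrt(7.99) = 100 - 2.396 * 2.8267 = 93.227%
Step 2: C_now = 45.52 * 93.227/100 = 42.437 Ah
Step 3: E_pack = V * C_now = 341.1 * 42.437 = 14475 Wh
Step 4: range = E_pack / consumption = 14475 / 155.9 = 92.85 km

92.85 km


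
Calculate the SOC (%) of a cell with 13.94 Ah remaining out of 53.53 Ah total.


SOC = (remaining / total) * 100 = (13.94 / 53.53) * 100 = 26.04%

26.04%


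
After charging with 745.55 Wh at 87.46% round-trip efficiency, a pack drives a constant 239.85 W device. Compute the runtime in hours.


Step 1: E_discharge = eta/100 * E_charge = 87.46/100 * 745.55 = 652.06 Wh
Step 2: t = E_discharge / P = 652.06 / 239.85 = 2.719 hr

2.719 hr


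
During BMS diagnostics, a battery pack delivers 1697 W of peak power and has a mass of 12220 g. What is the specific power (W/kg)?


Convert: m = 12220 g = 12.22 kg
SP = P / m = 1697 / 12.22 = 138.9 W/kg

138.9 W/kg


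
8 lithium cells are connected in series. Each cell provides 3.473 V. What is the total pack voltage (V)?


V_pack = n * V_cell = 8 * 3.473 = 27.784 V

27.784 V


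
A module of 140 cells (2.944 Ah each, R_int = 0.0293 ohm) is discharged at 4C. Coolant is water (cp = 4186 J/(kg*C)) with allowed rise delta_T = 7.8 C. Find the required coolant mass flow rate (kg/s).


Step 1: I = 4 * 2.944 = 11.776 A
Step 2: Q_cell = I^2 * R = 11.776^2 * 0.0293 = 4.0632 W
Step 3: Q_total = 140 * 4.0632 = 568.85 W
Step 4: m_dot = Q_total / (cp * dT) = 568.85 / (4186 * 7.8) = 0.01742 kg/s

0.01742 kg/s


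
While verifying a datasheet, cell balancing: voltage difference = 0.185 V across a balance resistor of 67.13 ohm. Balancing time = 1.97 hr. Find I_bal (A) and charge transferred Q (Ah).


First, Ohm's law: I_bal = 0.185 V / 67.13 ohm = 0.0027558 A
Then Q = I * t = 0.0027558 A * 1.97 hr = 0.005429 Ah

I=0.0027558 A, Q=0.005429 Ah


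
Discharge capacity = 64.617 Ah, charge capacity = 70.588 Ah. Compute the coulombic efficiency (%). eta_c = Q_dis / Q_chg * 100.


eta_c = Q_dis / Q_chg * 100 = 64.617 / 70.588 * 100 = 91.54%

91.54%


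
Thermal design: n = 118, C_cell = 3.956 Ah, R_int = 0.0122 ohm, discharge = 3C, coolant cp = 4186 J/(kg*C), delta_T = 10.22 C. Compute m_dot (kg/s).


Step 1: I = 3 * 3.956 = 11.868 A
Step 2: Q_cell = I^2 * R = 11.868^2 * 0.0122 = 1.7184 W
Step 3: Q_total = 118 * 1.7184 = 202.77 W
Step 4: m_dot = Q_total / (cp * dT) = 202.77 / (4186 * 10.22) = 0.004740 kg/s

0.004740 kg/s


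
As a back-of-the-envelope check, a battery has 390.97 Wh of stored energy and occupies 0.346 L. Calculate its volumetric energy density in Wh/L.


ED = E / V = 390.97 / 0.346 = 1130 Wh/L

1130 Wh/L


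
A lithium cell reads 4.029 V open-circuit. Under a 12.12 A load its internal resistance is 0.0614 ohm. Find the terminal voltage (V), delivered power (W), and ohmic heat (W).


Step 1: V_terminal = OCV - I*R = 4.029 - 12.12 * 0.0614 = 3.2848 V
Step 2: P_out = V_terminal * I = 3.2848 * 12.12 = 39.81 W
Step 3: Q = I^2 * R = 12.12^2 * 0.0614 = 9.019 W

V=3.2848 V, P=39.81 W, Q=9.019 W


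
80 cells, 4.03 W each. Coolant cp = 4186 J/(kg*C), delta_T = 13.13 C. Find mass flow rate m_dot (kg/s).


Step 1: Total heat Q = 80 * 4.03 W = 322.4 W
Step 2: denom = cp * dT = 4186 * 13.13 = 54962
Step 3: m_dot = 322.4 / 54962 = 0.005866 kg/s

0.005866 kg/s


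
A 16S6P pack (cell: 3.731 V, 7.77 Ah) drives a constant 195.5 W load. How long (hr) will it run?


Step 1: E_pack = Ns * V_cell * Np * C_cell = 16 * 3.731 * 6 * 7.77 = 2783 Wh
Step 2: t = E_pack / P = 2783 / 195.5 = 14.24 hr

14.24 hr


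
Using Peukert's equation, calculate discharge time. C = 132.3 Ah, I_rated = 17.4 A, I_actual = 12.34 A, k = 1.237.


Step 1: t_rated = C / I_rated = 132.3 / 17.4 = 7.6034 hr
Step 2: ratio = 17.4 / 12.34 = 1.41
Step 3: ratio^k = 1.41^1.237 = 1.5296
Step 4: t = t_rated * ratio^k = 7.6034 * 1.5296 = 11.63 hr

11.63 hr


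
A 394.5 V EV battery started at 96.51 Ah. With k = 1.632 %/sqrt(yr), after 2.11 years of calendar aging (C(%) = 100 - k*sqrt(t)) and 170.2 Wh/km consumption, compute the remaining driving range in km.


Step 1: capacity retention = 100 - 1.632 * sqrt(2.11) = 100 - 1.632 * 1.4526 = 97.629%
Step 2: C_now = 96.51 * 97.629/100 = 94.222 Ah
Step 3: E_pack = V * C_now = 394.5 * 94.222 = 37171 Wh
Step 4: range = E_pack / consumption = 37171 / 170.2 = 218.4 km

218.4 km


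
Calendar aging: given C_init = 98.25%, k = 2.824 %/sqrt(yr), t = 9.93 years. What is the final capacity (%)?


Step 1: sqrt(9.93 yr) = 3.1512
Step 2: drop = 2.824 * 3.1512 = 8.899
Step 3: C_final = 98.25 - 8.899 = 89.35%

89.35%


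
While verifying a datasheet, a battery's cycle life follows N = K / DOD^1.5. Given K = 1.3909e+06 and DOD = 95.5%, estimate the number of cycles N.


DOD^1.5 = 933.27
N = K / DOD^1.5 = 1.3909e+06 / 933.27 = 1490

1490 cycles


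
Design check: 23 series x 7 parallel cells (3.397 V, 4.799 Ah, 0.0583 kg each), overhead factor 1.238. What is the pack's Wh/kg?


Step 1: V_pack = 23 * 3.397 = 78.131 V
Step 2: C_pack = 7 * 4.799 = 33.593 Ah
Step 3: E_pack = V_pack * C_pack = 78.131 * 33.593 = 2624.7 Wh
Step 4: m_pack = 23 * 7 * 0.0583 * 1.238 = 11.62 kg
Step 5: ED = E_pack / m_pack = 2624.7 / 11.62 = 225.9 Wh/kg

225.9 Wh/kg


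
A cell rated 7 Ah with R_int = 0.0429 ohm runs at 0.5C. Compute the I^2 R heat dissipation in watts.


Step 1: I = C_rate * capacity = 0.5 * 7 = 3.5 A
Step 2: Q = I^2 * R = 3.5^2 * 0.0429 = 12.25 * 0.0429 = 0.5255 W

0.5255 W


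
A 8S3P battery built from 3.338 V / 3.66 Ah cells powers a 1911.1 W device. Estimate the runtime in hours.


Step 1: E_pack = Ns * V_cell * Np * C_cell = 8 * 3.338 * 3 * 3.66 = 293.21 Wh
Step 2: t = E_pack / P = 293.21 / 1911.1 = 0.1534 hr

0.1534 hr


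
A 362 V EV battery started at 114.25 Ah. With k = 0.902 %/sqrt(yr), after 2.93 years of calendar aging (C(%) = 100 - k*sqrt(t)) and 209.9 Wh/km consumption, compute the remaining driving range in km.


Step 1: capacity retention = 100 - 0.902 * sqrt(2.93) = 100 - 0.902 * 1.7117 = 98.456%
Step 2: C_now = 114.25 * 98.456/100 = 112.49 Ah
Step 3: E_pack = V * C_now = 362 * 112.49 = 40721 Wh
Step 4: range = E_pack / consumption = 40721 / 209.9 = 194.0 km

194.0 km


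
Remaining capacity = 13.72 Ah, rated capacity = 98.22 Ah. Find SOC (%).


SOC = (remaining / total) * 100 = (13.72 / 98.22) * 100 = 13.97%

13.97%


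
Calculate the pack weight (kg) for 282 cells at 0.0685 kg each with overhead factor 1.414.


Cell mass sum = 282 * 0.0685 = 19.317 kg
With overhead 1.414: m_pack = 19.317 * 1.414 = 27.31 kg

27.31 kg


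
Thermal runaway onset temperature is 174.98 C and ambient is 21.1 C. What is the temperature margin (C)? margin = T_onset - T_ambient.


margin = T_onset - T_ambient = 174.98 - 21.1 = 153.88 C

153.88 C


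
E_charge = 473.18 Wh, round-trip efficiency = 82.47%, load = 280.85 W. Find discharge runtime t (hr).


Step 1: E_discharge = eta/100 * E_charge = 82.47/100 * 473.18 = 390.23 Wh
Step 2: t = E_discharge / P = 390.23 / 280.85 = 1.389 hr

1.389 hr


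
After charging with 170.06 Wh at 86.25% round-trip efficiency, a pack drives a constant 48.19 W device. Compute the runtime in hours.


Step 1: E_discharge = eta/100 * E_charge = 86.25/100 * 170.06 = 146.68 Wh
Step 2: t = E_discharge / P = 146.68 / 48.19 = 3.044 hr

3.044 hr


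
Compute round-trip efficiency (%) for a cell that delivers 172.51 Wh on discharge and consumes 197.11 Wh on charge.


Round-trip efficiency = 172.51/197.11 * 100% = 87.52%

87.52%


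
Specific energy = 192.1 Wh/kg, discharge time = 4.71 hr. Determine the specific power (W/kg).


P_specific = E / t = 192.1 / 4.71 = 40.79 W/kg

40.79 W/kg


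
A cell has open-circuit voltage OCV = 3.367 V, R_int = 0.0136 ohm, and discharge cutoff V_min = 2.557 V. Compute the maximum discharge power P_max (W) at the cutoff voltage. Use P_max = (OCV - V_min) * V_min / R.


dV = OCV - V_min = 0.81 V (so I_max = dV / R)
P_max = dV * V_min / R = 0.81 * 2.557 / 0.0136 = 152.3 W

152.3 W


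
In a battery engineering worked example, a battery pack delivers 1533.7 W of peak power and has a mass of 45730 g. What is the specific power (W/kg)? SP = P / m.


Convert: m = 45730 g = 45.73 kg
SP = P / m = 1533.7 / 45.73 = 33.54 W/kg

33.54 W/kg


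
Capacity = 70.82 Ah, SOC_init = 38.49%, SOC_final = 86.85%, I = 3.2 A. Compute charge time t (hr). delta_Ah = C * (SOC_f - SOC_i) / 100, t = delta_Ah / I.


Step 1: dSOC = 86.85% - 38.49% = 48.36%
Step 2: delta_Ah = 70.82 * 48.36 / 100 = 34.249 Ah
Step 3: t = 34.249 / 3.2 = 10.70 hr

10.70 hr


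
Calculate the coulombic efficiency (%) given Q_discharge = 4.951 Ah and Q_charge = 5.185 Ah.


Coulombic efficiency = 4.951/5.185 * 100% = 95.49%

95.49%


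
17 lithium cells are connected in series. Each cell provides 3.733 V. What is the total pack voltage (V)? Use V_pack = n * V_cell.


V_pack = n * V_cell = 17 * 3.733 = 63.461 V

63.461 V


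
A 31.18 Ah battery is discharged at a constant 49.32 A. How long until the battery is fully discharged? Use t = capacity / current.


t = capacity / current = 31.18 / 49.32 = 0.6322 hr

0.6322 hr


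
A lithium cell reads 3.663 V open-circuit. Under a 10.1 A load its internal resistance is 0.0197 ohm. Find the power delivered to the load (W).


Step 1: V_terminal = OCV - I*R = 3.663 - 10.1 * 0.0197 = 3.464 V
Step 2: P_out = V_terminal * I = 3.464 * 10.1 = 34.99 W

34.99 W


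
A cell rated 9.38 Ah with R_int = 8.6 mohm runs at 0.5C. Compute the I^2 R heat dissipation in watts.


Convert: R = 8.6 mohm = 0.0086 ohm
Step 1: I = C_rate * capacity = 0.5 * 9.38 = 4.69 A
Step 2: Q = I^2 * R = 4.69^2 * 0.0086 = 21.996 * 0.0086 = 0.1892 W

0.1892 W
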